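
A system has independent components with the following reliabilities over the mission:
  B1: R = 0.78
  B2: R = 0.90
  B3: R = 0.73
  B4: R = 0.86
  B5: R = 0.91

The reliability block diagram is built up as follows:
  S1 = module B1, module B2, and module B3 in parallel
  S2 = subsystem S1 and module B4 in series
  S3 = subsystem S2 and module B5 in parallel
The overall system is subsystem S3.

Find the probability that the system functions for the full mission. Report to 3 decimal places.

Parallel (B1, B2, and B3): 1 − (1 − 0.78000)(1 − 0.90000)(1 − 0.73000) = 0.99406
Series ([0.99406] and B4): 0.99406 × 0.86000 = 0.85489
Parallel ([0.85489] and B5): 1 − (1 − 0.85489)(1 − 0.91000) = 0.987

0.987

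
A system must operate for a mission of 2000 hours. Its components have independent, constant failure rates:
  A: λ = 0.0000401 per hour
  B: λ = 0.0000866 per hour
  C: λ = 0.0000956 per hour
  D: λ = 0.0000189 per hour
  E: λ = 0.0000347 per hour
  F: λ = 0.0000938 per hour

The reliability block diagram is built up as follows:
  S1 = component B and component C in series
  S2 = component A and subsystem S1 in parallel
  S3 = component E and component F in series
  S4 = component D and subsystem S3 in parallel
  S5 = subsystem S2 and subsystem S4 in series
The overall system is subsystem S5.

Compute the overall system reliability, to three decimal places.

R(A) = exp(−0.0000401 × 2000) = 0.92293
R(B) = exp(−0.0000866 × 2000) = 0.84097
R(C) = exp(−0.0000956 × 2000) = 0.82597
R(D) = exp(−0.0000189 × 2000) = 0.96291
R(E) = exp(−0.0000347 × 2000) = 0.93295
R(F) = exp(−0.0000938 × 2000) = 0.82895
Series (B and C): 0.84097 × 0.82597 = 0.69462
Parallel (A and [0.69462]): 1 − (1 − 0.92293)(1 − 0.69462) = 0.97646
Series (E and F): 0.93295 × 0.82895 = 0.77337
Parallel (D and [0.77337]): 1 − (1 − 0.96291)(1 − 0.77337) = 0.99159
Series ([0.97646] and [0.99159]): 0.97646 × 0.99159 = 0.968

0.968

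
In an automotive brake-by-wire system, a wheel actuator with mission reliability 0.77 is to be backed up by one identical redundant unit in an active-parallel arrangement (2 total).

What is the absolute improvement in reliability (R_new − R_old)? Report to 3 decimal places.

R_before = 0.77
R_after = 1 − (1 − 0.77)^2 = 0.947
ΔR = 0.947 − 0.77 = 0.177

0.177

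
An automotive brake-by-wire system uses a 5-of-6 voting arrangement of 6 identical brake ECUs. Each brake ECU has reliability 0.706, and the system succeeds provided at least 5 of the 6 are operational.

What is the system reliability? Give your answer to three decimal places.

0.433

R = Σ_{i=5}^{6} C(6,i) p^i (1−p)^{6−i} with p = 0.706
C(6,5)·0.706^5·0.294^1 = 0.30940
C(6,6)·0.706^6·0.294^0 = 0.12383
Sum = 0.433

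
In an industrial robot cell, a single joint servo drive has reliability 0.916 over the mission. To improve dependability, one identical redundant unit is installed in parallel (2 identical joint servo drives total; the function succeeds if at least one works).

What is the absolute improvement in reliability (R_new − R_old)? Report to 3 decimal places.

R_before = 0.916
R_after = 1 − (1 − 0.916)^2 = 0.993
ΔR = 0.993 − 0.916 = 0.077

0.077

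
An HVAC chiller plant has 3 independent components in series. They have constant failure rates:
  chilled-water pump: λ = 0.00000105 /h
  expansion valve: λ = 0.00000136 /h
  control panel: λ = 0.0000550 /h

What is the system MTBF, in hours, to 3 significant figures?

17400

Series of exponential components: λ_sys = Σ λ_i
λ_sys = 0.00000105 + 0.00000136 + 0.0000550 = 5.7410e-05 /h
MTBF = 1 / λ_sys = 17400 h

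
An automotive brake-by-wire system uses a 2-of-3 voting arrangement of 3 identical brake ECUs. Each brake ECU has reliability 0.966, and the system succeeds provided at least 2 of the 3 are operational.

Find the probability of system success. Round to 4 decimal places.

0.9966

R = Σ_{i=2}^{3} C(3,i) p^i (1−p)^{3−i} with p = 0.966
C(3,2)·0.966^2·0.034^1 = 0.095182
C(3,3)·0.966^3·0.034^0 = 0.901429
Sum = 0.9966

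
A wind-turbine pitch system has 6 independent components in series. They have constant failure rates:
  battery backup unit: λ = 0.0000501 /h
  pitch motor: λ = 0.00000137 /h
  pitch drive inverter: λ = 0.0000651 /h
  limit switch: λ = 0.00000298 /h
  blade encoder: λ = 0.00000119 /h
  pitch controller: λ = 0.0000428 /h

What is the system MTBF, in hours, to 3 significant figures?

Series of exponential components: λ_sys = Σ λ_i
λ_sys = 0.0000501 + 0.00000137 + 0.0000651 + 0.00000298 + 0.00000119 + 0.0000428 = 1.6354e-04 /h
MTBF = 1 / λ_sys = 6110 h

6110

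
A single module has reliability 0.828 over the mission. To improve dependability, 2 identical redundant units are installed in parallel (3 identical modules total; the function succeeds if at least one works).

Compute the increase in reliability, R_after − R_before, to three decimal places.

R_before = 0.828
R_after = 1 − (1 − 0.828)^3 = 0.995
ΔR = 0.995 − 0.828 = 0.167

0.167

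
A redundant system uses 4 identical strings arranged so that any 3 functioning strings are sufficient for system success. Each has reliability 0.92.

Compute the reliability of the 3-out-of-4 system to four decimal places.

0.9656

R = Σ_{i=3}^{4} C(4,i) p^i (1−p)^{4−i} with p = 0.92
C(4,3)·0.92^3·0.08^1 = 0.249180
C(4,4)·0.92^4·0.08^0 = 0.716393
Sum = 0.9656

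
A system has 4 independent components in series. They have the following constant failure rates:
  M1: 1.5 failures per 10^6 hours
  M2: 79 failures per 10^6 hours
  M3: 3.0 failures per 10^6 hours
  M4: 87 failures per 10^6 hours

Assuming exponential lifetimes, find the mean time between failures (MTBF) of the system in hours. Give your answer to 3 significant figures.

Series of exponential components: λ_sys = Σ λ_i
λ_sys = 0.0000015 + 0.000079 + 0.0000030 + 0.000087 = 1.7050e-04 /h
MTBF = 1 / λ_sys = 5870 h

5870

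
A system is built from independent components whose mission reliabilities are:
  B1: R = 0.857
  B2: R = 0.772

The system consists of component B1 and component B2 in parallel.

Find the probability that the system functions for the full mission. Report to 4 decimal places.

0.9674

Parallel (B1 and B2): 1 − (1 − 0.857000)(1 − 0.772000) = 0.9674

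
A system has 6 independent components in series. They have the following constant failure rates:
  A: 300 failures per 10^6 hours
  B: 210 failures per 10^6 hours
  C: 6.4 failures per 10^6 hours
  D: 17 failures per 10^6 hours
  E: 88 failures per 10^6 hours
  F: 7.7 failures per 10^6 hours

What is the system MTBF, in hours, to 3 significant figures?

1590

Series of exponential components: λ_sys = Σ λ_i
λ_sys = 0.00030 + 0.00021 + 0.0000064 + 0.000017 + 0.000088 + 0.0000077 = 6.2910e-04 /h
MTBF = 1 / λ_sys = 1590 h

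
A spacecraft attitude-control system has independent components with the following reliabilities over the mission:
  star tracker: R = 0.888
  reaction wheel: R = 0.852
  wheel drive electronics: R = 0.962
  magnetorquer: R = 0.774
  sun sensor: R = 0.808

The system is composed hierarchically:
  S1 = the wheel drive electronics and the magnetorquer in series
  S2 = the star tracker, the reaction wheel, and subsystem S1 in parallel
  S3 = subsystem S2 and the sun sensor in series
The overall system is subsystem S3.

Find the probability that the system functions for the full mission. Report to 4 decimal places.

0.8046

Series (wheel drive electronics and magnetorquer): 0.962000 × 0.774000 = 0.744588
Parallel (star tracker, reaction wheel, and [0.744588]): 1 − (1 − 0.888000)(1 − 0.852000)(1 − 0.744588) = 0.995766
Series ([0.995766] and sun sensor): 0.995766 × 0.808000 = 0.8046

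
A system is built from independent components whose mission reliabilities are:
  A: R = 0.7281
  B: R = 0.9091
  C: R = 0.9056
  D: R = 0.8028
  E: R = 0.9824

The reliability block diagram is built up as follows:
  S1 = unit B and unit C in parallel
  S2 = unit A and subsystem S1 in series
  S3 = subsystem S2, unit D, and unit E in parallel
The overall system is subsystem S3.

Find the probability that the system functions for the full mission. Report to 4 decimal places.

0.9990

Parallel (B and C): 1 − (1 − 0.909100)(1 − 0.905600) = 0.991419
Series (A and [0.991419]): 0.728100 × 0.991419 = 0.721852
Parallel ([0.721852], D, and E): 1 − (1 − 0.721852)(1 − 0.802800)(1 − 0.982400) = 0.9990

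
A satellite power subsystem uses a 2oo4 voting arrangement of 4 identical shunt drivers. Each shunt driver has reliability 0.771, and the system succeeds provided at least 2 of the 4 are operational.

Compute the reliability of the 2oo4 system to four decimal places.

0.9602

R = Σ_{i=2}^{4} C(4,i) p^i (1−p)^{4−i} with p = 0.771
C(4,2)·0.771^2·0.229^2 = 0.187038
C(4,3)·0.771^3·0.229^1 = 0.419816
C(4,4)·0.771^4·0.229^0 = 0.353360
Sum = 0.9602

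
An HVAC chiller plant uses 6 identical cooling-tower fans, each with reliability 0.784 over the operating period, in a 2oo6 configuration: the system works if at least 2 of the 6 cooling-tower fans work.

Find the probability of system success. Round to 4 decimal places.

0.9977

R = Σ_{i=2}^{6} C(6,i) p^i (1−p)^{6−i} with p = 0.784
C(6,2)·0.784^2·0.216^4 = 0.020070
C(6,3)·0.784^3·0.216^3 = 0.097127
C(6,4)·0.784^4·0.216^2 = 0.264401
C(6,5)·0.784^5·0.216^1 = 0.383871
C(6,6)·0.784^6·0.216^0 = 0.232218
Sum = 0.9977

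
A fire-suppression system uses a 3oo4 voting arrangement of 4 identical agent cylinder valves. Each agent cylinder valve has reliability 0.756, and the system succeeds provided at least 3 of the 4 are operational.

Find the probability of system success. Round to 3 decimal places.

R = Σ_{i=3}^{4} C(4,i) p^i (1−p)^{4−i} with p = 0.756
C(4,3)·0.756^3·0.244^1 = 0.42171
C(4,4)·0.756^4·0.244^0 = 0.32665
Sum = 0.748

0.748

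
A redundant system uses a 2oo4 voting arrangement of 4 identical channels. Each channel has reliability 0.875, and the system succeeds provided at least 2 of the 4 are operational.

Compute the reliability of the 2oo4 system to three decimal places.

0.993

R = Σ_{i=2}^{4} C(4,i) p^i (1−p)^{4−i} with p = 0.875
C(4,2)·0.875^2·0.125^2 = 0.07178
C(4,3)·0.875^3·0.125^1 = 0.33496
C(4,4)·0.875^4·0.125^0 = 0.58618
Sum = 0.993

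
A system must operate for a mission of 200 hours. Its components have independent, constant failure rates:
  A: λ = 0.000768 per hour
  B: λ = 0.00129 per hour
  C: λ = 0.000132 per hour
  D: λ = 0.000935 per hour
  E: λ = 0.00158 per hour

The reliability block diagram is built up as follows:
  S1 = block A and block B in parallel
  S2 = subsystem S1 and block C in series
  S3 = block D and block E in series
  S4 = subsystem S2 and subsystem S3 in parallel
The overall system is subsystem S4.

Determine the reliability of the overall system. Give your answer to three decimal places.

R(A) = exp(−0.000768 × 200) = 0.85761
R(B) = exp(−0.00129 × 200) = 0.77260
R(C) = exp(−0.000132 × 200) = 0.97395
R(D) = exp(−0.000935 × 200) = 0.82944
R(E) = exp(−0.00158 × 200) = 0.72906
Parallel (A and B): 1 − (1 − 0.85761)(1 − 0.77260) = 0.96762
Series ([0.96762] and C): 0.96762 × 0.97395 = 0.94241
Series (D and E): 0.82944 × 0.72906 = 0.60471
Parallel ([0.94241] and [0.60471]): 1 − (1 − 0.94241)(1 − 0.60471) = 0.977

0.977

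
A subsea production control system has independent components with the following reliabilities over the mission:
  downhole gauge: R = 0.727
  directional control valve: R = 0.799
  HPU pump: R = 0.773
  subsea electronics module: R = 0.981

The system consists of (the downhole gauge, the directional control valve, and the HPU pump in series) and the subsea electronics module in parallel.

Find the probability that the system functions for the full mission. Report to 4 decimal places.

0.9895

Series (downhole gauge, directional control valve, and HPU pump): 0.727000 × 0.799000 × 0.773000 = 0.449015
Parallel ([0.449015] and subsea electronics module): 1 − (1 − 0.449015)(1 − 0.981000) = 0.9895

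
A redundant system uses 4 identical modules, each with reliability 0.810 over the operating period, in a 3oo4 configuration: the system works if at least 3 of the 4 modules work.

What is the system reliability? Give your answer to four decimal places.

R = Σ_{i=3}^{4} C(4,i) p^i (1−p)^{4−i} with p = 0.810
C(4,3)·0.810^3·0.190^1 = 0.403895
C(4,4)·0.810^4·0.190^0 = 0.430467
Sum = 0.8344

0.8344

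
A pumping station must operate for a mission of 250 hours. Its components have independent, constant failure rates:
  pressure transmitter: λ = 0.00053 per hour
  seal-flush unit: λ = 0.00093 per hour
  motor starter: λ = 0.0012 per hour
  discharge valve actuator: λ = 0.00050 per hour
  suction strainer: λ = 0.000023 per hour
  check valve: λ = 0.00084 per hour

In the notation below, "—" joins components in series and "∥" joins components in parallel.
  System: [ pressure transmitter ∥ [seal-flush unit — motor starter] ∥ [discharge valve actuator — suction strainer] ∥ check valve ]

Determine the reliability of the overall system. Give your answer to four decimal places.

0.9988

R(pressure transmitter) = exp(−0.00053 × 250) = 0.875903
R(seal-flush unit) = exp(−0.00093 × 250) = 0.792550
R(motor starter) = exp(−0.0012 × 250) = 0.740818
R(discharge valve actuator) = exp(−0.00050 × 250) = 0.882497
R(suction strainer) = exp(−0.000023 × 250) = 0.994266
R(check valve) = exp(−0.00084 × 250) = 0.810584
Series (seal-flush unit and motor starter): 0.792550 × 0.740818 = 0.587135
Series (discharge valve actuator and suction strainer): 0.882497 × 0.994266 = 0.877437
Parallel (pressure transmitter, [0.587135], [0.877437], and check valve): 1 − (1 − 0.875903)(1 − 0.587135)(1 − 0.877437)(1 − 0.810584) = 0.9988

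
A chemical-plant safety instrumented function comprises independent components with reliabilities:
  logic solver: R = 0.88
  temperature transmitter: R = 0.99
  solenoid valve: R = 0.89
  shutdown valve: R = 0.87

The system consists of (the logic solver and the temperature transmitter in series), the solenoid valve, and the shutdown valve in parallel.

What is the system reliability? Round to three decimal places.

0.998

Series (logic solver and temperature transmitter): 0.88000 × 0.99000 = 0.87120
Parallel ([0.87120], solenoid valve, and shutdown valve): 1 − (1 − 0.87120)(1 − 0.89000)(1 − 0.87000) = 0.998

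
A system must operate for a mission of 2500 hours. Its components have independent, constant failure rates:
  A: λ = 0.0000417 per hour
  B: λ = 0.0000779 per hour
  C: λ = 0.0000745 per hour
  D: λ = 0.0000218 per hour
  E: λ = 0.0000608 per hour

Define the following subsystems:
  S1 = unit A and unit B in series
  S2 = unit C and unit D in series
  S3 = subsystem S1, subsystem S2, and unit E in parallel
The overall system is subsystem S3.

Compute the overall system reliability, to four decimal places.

R(A) = exp(−0.0000417 × 2500) = 0.901000
R(B) = exp(−0.0000779 × 2500) = 0.823040
R(C) = exp(−0.0000745 × 2500) = 0.830066
R(D) = exp(−0.0000218 × 2500) = 0.946959
R(E) = exp(−0.0000608 × 2500) = 0.858988
Series (A and B): 0.901000 × 0.823040 = 0.741559
Series (C and D): 0.830066 × 0.946959 = 0.786038
Parallel ([0.741559], [0.786038], and E): 1 − (1 − 0.741559)(1 − 0.786038)(1 − 0.858988) = 0.9922

0.9922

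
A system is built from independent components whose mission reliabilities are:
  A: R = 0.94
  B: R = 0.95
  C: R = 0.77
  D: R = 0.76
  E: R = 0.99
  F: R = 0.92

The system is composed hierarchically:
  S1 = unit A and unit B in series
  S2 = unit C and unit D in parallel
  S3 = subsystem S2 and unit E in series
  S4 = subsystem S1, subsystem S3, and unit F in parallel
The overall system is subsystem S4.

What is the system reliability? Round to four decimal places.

Series (A and B): 0.940000 × 0.950000 = 0.893000
Parallel (C and D): 1 − (1 − 0.770000)(1 − 0.760000) = 0.944800
Series ([0.944800] and E): 0.944800 × 0.990000 = 0.935352
Parallel ([0.893000], [0.935352], and F): 1 − (1 − 0.893000)(1 − 0.935352)(1 − 0.920000) = 0.9994

0.9994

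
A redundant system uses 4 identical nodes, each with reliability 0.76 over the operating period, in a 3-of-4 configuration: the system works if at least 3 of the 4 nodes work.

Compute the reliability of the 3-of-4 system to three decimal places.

0.755

R = Σ_{i=3}^{4} C(4,i) p^i (1−p)^{4−i} with p = 0.76
C(4,3)·0.76^3·0.24^1 = 0.42142
C(4,4)·0.76^4·0.24^0 = 0.33362
Sum = 0.755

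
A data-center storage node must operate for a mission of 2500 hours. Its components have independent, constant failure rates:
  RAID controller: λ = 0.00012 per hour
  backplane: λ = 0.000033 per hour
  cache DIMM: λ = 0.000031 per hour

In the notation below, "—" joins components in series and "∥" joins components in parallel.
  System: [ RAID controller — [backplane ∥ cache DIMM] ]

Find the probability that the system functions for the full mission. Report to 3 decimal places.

0.736

R(RAID controller) = exp(−0.00012 × 2500) = 0.74082
R(backplane) = exp(−0.000033 × 2500) = 0.92081
R(cache DIMM) = exp(−0.000031 × 2500) = 0.92543
Parallel (backplane and cache DIMM): 1 − (1 − 0.92081)(1 − 0.92543) = 0.99409
Series (RAID controller and [0.99409]): 0.74082 × 0.99409 = 0.736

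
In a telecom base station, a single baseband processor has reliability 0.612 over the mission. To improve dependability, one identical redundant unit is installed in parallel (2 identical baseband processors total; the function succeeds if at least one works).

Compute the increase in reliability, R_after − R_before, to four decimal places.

R_before = 0.612
R_after = 1 − (1 − 0.612)^2 = 0.8495
ΔR = 0.8495 − 0.612 = 0.2375

0.2375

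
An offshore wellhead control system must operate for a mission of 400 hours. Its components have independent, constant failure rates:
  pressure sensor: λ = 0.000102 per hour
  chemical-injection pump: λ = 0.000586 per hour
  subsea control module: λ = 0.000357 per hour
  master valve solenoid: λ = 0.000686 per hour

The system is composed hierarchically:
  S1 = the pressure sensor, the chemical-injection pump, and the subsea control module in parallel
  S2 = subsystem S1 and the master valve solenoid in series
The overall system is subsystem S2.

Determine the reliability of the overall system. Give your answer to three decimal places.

0.759

R(pressure sensor) = exp(−0.000102 × 400) = 0.96002
R(chemical-injection pump) = exp(−0.000586 × 400) = 0.79105
R(subsea control module) = exp(−0.000357 × 400) = 0.86693
R(master valve solenoid) = exp(−0.000686 × 400) = 0.76003
Parallel (pressure sensor, chemical-injection pump, and subsea control module): 1 − (1 − 0.96002)(1 − 0.79105)(1 − 0.86693) = 0.99889
Series ([0.99889] and master valve solenoid): 0.99889 × 0.76003 = 0.759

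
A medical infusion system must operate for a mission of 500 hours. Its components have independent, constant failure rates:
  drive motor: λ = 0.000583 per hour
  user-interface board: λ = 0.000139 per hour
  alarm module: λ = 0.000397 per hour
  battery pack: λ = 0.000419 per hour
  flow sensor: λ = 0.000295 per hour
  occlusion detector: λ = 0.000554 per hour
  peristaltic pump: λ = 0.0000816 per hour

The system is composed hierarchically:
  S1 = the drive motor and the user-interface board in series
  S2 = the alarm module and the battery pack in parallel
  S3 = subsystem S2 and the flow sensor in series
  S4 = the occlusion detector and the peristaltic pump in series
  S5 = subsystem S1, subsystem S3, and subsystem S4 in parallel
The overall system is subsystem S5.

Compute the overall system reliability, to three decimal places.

R(drive motor) = exp(−0.000583 × 500) = 0.74714
R(user-interface board) = exp(−0.000139 × 500) = 0.93286
R(alarm module) = exp(−0.000397 × 500) = 0.81996
R(battery pack) = exp(−0.000419 × 500) = 0.81099
R(flow sensor) = exp(−0.000295 × 500) = 0.86286
R(occlusion detector) = exp(−0.000554 × 500) = 0.75805
R(peristaltic pump) = exp(−0.0000816 × 500) = 0.96002
Series (drive motor and user-interface board): 0.74714 × 0.93286 = 0.69698
Parallel (alarm module and battery pack): 1 − (1 − 0.81996)(1 − 0.81099) = 0.96597
Series ([0.96597] and flow sensor): 0.96597 × 0.86286 = 0.83350
Series (occlusion detector and peristaltic pump): 0.75805 × 0.96002 = 0.72774
Parallel ([0.69698], [0.83350], and [0.72774]): 1 − (1 − 0.69698)(1 − 0.83350)(1 − 0.72774) = 0.986

0.986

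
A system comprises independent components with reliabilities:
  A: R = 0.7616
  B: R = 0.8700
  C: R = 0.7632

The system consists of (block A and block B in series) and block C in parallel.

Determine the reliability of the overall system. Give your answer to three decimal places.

Series (A and B): 0.76160 × 0.87000 = 0.66259
Parallel ([0.66259] and C): 1 − (1 − 0.66259)(1 − 0.76320) = 0.920

0.920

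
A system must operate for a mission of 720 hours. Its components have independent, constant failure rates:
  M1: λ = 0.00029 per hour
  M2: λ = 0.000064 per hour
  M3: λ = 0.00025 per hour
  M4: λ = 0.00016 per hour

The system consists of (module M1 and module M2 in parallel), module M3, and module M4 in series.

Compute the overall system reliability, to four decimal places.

R(M1) = exp(−0.00029 × 720) = 0.811558
R(M2) = exp(−0.000064 × 720) = 0.954966
R(M3) = exp(−0.00025 × 720) = 0.835270
R(M4) = exp(−0.00016 × 720) = 0.891188
Parallel (M1 and M2): 1 − (1 − 0.811558)(1 − 0.954966) = 0.991514
Series ([0.991514], M3, and M4): 0.991514 × 0.835270 × 0.891188 = 0.7381

0.7381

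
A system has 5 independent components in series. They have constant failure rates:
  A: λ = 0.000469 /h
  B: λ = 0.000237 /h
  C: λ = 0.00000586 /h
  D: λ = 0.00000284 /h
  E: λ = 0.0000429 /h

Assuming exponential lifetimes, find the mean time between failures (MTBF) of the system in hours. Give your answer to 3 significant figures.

Series of exponential components: λ_sys = Σ λ_i
λ_sys = 0.000469 + 0.000237 + 0.00000586 + 0.00000284 + 0.0000429 = 7.5760e-04 /h
MTBF = 1 / λ_sys = 1320 h

1320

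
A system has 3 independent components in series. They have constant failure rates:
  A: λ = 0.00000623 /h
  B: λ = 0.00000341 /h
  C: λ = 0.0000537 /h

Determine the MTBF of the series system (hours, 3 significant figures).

15800

Series of exponential components: λ_sys = Σ λ_i
λ_sys = 0.00000623 + 0.00000341 + 0.0000537 = 6.3340e-05 /h
MTBF = 1 / λ_sys = 15800 h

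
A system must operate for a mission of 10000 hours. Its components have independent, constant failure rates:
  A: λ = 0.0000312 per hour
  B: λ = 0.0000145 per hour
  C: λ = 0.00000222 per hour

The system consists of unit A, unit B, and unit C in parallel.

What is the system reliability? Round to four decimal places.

0.9992

R(A) = exp(−0.0000312 × 10000) = 0.731982
R(B) = exp(−0.0000145 × 10000) = 0.865022
R(C) = exp(−0.00000222 × 10000) = 0.978045
Parallel (A, B, and C): 1 − (1 − 0.731982)(1 − 0.865022)(1 − 0.978045) = 0.9992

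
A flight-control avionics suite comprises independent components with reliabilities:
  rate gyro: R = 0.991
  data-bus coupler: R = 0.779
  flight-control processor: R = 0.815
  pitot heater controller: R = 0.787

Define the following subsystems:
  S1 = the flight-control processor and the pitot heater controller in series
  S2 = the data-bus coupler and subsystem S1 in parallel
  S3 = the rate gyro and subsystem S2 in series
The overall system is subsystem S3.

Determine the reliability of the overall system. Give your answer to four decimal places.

Series (flight-control processor and pitot heater controller): 0.815000 × 0.787000 = 0.641405
Parallel (data-bus coupler and [0.641405]): 1 − (1 − 0.779000)(1 − 0.641405) = 0.920751
Series (rate gyro and [0.920751]): 0.991000 × 0.920751 = 0.9125

0.9125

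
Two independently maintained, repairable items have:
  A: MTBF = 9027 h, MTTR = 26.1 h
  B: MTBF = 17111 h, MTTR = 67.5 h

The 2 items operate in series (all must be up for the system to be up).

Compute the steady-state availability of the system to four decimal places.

A(A) = MTBF/(MTBF+MTTR) = 9027/(9027+26.1) = 0.997117
A(B) = MTBF/(MTBF+MTTR) = 17111/(17111+67.5) = 0.996071
Series availability: 0.997117 × 0.996071 = 0.9932

0.9932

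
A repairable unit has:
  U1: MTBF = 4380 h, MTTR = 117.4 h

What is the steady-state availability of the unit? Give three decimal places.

0.974

A(U1) = MTBF/(MTBF+MTTR) = 4380/(4380+117.4) = 0.974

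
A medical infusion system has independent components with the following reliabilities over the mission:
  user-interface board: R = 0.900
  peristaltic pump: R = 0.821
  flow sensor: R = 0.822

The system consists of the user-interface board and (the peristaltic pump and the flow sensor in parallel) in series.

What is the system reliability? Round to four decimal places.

0.8713

Parallel (peristaltic pump and flow sensor): 1 − (1 − 0.821000)(1 − 0.822000) = 0.968138
Series (user-interface board and [0.968138]): 0.900000 × 0.968138 = 0.8713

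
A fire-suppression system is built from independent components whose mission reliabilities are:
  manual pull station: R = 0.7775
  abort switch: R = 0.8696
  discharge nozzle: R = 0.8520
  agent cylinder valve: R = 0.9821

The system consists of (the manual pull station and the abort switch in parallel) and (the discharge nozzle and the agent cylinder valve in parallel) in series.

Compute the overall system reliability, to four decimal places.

Parallel (manual pull station and abort switch): 1 − (1 − 0.777500)(1 − 0.869600) = 0.970986
Parallel (discharge nozzle and agent cylinder valve): 1 − (1 − 0.852000)(1 − 0.982100) = 0.997351
Series ([0.970986] and [0.997351]): 0.970986 × 0.997351 = 0.9684

0.9684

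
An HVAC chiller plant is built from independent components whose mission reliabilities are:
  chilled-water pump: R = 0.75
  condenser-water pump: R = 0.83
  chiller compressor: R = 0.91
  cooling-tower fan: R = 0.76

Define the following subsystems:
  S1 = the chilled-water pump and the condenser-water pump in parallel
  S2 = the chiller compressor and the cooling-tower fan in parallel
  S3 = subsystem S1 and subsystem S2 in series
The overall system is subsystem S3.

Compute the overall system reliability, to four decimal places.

Parallel (chilled-water pump and condenser-water pump): 1 − (1 − 0.750000)(1 − 0.830000) = 0.957500
Parallel (chiller compressor and cooling-tower fan): 1 − (1 − 0.910000)(1 − 0.760000) = 0.978400
Series ([0.957500] and [0.978400]): 0.957500 × 0.978400 = 0.9368

0.9368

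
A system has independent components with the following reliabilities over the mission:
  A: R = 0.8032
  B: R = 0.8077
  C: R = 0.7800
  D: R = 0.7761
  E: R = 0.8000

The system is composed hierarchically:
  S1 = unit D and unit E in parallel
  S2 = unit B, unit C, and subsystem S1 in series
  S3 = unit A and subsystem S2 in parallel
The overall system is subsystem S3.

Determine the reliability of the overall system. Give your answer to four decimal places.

Parallel (D and E): 1 − (1 − 0.776100)(1 − 0.800000) = 0.955220
Series (B, C, and [0.955220]): 0.807700 × 0.780000 × 0.955220 = 0.601794
Parallel (A and [0.601794]): 1 − (1 − 0.803200)(1 − 0.601794) = 0.9216

0.9216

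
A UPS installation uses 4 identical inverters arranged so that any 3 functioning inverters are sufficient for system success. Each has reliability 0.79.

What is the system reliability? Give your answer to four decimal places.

R = Σ_{i=3}^{4} C(4,i) p^i (1−p)^{4−i} with p = 0.79
C(4,3)·0.79^3·0.21^1 = 0.414153
C(4,4)·0.79^4·0.21^0 = 0.389501
Sum = 0.8037

0.8037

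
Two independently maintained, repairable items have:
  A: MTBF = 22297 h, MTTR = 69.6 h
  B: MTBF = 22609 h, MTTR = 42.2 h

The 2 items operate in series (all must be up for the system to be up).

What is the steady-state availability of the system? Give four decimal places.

0.9950

A(A) = MTBF/(MTBF+MTTR) = 22297/(22297+69.6) = 0.996888
A(B) = MTBF/(MTBF+MTTR) = 22609/(22609+42.2) = 0.998137
Series availability: 0.996888 × 0.998137 = 0.9950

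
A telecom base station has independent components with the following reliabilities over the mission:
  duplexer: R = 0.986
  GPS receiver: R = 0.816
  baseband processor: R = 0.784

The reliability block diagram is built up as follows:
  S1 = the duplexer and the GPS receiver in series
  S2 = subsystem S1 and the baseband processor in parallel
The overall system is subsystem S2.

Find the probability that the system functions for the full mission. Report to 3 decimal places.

0.958

Series (duplexer and GPS receiver): 0.98600 × 0.81600 = 0.80458
Parallel ([0.80458] and baseband processor): 1 − (1 − 0.80458)(1 − 0.78400) = 0.958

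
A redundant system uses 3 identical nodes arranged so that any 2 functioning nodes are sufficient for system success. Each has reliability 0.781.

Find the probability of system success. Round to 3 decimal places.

R = Σ_{i=2}^{3} C(3,i) p^i (1−p)^{3−i} with p = 0.781
C(3,2)·0.781^2·0.219^1 = 0.40074
C(3,3)·0.781^3·0.219^0 = 0.47638
Sum = 0.877

0.877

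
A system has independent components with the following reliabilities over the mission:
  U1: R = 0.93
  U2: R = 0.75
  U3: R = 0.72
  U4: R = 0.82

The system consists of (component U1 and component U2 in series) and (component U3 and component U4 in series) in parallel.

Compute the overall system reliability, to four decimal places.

Series (U1 and U2): 0.930000 × 0.750000 = 0.697500
Series (U3 and U4): 0.720000 × 0.820000 = 0.590400
Parallel ([0.697500] and [0.590400]): 1 − (1 − 0.697500)(1 − 0.590400) = 0.8761

0.8761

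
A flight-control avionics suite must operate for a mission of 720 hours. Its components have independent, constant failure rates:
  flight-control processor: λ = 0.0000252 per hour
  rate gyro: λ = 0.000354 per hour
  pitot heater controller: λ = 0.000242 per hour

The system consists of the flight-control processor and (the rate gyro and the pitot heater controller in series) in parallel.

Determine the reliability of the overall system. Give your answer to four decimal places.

0.9937

R(flight-control processor) = exp(−0.0000252 × 720) = 0.982020
R(rate gyro) = exp(−0.000354 × 720) = 0.775009
R(pitot heater controller) = exp(−0.000242 × 720) = 0.840095
Series (rate gyro and pitot heater controller): 0.775009 × 0.840095 = 0.651081
Parallel (flight-control processor and [0.651081]): 1 − (1 − 0.982020)(1 − 0.651081) = 0.9937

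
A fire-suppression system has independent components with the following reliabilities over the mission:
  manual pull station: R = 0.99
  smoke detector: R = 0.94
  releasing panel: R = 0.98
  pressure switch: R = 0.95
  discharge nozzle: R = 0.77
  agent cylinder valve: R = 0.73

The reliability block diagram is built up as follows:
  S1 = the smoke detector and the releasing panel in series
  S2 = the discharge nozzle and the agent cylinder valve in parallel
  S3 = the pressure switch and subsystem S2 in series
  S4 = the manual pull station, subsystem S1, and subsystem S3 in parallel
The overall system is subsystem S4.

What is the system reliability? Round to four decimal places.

Series (smoke detector and releasing panel): 0.940000 × 0.980000 = 0.921200
Parallel (discharge nozzle and agent cylinder valve): 1 − (1 − 0.770000)(1 − 0.730000) = 0.937900
Series (pressure switch and [0.937900]): 0.950000 × 0.937900 = 0.891005
Parallel (manual pull station, [0.921200], and [0.891005]): 1 − (1 − 0.990000)(1 − 0.921200)(1 − 0.891005) = 0.9999

0.9999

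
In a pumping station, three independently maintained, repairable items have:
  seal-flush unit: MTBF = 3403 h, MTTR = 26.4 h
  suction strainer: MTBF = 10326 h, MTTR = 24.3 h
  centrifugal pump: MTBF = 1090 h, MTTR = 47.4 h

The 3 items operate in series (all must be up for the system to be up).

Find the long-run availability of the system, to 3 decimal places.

0.949

A(seal-flush unit) = MTBF/(MTBF+MTTR) = 3403/(3403+26.4) = 0.992302
A(suction strainer) = MTBF/(MTBF+MTTR) = 10326/(10326+24.3) = 0.997652
A(centrifugal pump) = MTBF/(MTBF+MTTR) = 1090/(1090+47.4) = 0.958326
Series availability: 0.992302 × 0.997652 × 0.958326 = 0.949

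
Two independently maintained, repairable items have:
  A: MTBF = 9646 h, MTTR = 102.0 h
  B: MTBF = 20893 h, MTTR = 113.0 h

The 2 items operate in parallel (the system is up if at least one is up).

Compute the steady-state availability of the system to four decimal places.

0.9999

A(A) = MTBF/(MTBF+MTTR) = 9646/(9646+102.0) = 0.989536
A(B) = MTBF/(MTBF+MTTR) = 20893/(20893+113.0) = 0.994621
Parallel availability: 1 − (1 − 0.989536)(1 − 0.994621) = 0.9999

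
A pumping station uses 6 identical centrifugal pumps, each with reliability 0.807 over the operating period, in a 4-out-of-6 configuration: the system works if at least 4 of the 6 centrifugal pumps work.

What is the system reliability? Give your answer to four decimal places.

R = Σ_{i=4}^{6} C(6,i) p^i (1−p)^{6−i} with p = 0.807
C(6,4)·0.807^4·0.193^2 = 0.236974
C(6,5)·0.807^5·0.193^1 = 0.396348
C(6,6)·0.807^6·0.193^0 = 0.276211
Sum = 0.9095

0.9095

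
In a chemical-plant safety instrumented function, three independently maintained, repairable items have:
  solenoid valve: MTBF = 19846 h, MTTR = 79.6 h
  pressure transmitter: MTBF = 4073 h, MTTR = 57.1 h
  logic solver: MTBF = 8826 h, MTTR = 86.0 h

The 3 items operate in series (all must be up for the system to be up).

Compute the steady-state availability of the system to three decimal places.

A(solenoid valve) = MTBF/(MTBF+MTTR) = 19846/(19846+79.6) = 0.996005
A(pressure transmitter) = MTBF/(MTBF+MTTR) = 4073/(4073+57.1) = 0.986175
A(logic solver) = MTBF/(MTBF+MTTR) = 8826/(8826+86.0) = 0.990350
Series availability: 0.996005 × 0.986175 × 0.990350 = 0.973

0.973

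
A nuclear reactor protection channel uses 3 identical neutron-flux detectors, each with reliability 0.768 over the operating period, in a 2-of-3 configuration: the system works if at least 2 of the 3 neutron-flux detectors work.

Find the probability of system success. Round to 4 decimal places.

0.8635

R = Σ_{i=2}^{3} C(3,i) p^i (1−p)^{3−i} with p = 0.768
C(3,2)·0.768^2·0.232^1 = 0.410518
C(3,3)·0.768^3·0.232^0 = 0.452985
Sum = 0.8635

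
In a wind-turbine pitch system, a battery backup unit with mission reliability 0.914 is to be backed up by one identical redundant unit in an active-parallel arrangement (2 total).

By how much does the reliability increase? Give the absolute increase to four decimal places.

R_before = 0.914
R_after = 1 − (1 − 0.914)^2 = 0.9926
ΔR = 0.9926 − 0.914 = 0.0786

0.0786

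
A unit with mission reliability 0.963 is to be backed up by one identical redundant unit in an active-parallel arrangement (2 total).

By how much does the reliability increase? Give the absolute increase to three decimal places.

R_before = 0.963
R_after = 1 − (1 − 0.963)^2 = 0.999
ΔR = 0.999 − 0.963 = 0.036

0.036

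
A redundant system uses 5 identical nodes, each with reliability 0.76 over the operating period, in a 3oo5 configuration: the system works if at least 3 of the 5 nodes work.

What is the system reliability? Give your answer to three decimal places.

R = Σ_{i=3}^{5} C(5,i) p^i (1−p)^{5−i} with p = 0.76
C(5,3)·0.76^3·0.24^2 = 0.25285
C(5,4)·0.76^4·0.24^1 = 0.40035
C(5,5)·0.76^5·0.24^0 = 0.25355
Sum = 0.907

0.907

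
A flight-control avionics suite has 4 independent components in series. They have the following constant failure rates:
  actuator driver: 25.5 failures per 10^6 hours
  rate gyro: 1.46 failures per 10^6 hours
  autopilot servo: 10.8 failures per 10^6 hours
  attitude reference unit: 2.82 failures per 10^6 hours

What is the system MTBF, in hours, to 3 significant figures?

24600

Series of exponential components: λ_sys = Σ λ_i
λ_sys = 0.0000255 + 0.00000146 + 0.0000108 + 0.00000282 = 4.0580e-05 /h
MTBF = 1 / λ_sys = 24600 h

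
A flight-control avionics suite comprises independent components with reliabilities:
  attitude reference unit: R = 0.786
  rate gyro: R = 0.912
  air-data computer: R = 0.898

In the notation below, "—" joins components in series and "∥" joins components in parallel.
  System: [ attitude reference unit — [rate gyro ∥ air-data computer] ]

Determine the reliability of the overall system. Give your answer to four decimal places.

Parallel (rate gyro and air-data computer): 1 − (1 − 0.912000)(1 − 0.898000) = 0.991024
Series (attitude reference unit and [0.991024]): 0.786000 × 0.991024 = 0.7789

0.7789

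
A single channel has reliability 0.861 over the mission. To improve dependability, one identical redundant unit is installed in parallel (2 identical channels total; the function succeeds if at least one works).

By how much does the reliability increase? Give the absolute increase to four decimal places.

0.1197

R_before = 0.861
R_after = 1 − (1 − 0.861)^2 = 0.9807
ΔR = 0.9807 − 0.861 = 0.1197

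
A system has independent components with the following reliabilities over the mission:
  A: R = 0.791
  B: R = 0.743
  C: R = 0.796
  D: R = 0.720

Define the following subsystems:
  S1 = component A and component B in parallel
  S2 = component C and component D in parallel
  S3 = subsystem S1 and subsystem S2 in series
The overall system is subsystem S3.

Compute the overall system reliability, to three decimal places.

Parallel (A and B): 1 − (1 − 0.79100)(1 − 0.74300) = 0.94629
Parallel (C and D): 1 − (1 − 0.79600)(1 − 0.72000) = 0.94288
Series ([0.94629] and [0.94288]): 0.94629 × 0.94288 = 0.892

0.892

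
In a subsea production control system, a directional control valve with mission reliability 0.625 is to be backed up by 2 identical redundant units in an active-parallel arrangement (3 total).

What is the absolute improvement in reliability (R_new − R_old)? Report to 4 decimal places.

0.3223

R_before = 0.625
R_after = 1 − (1 − 0.625)^3 = 0.9473
ΔR = 0.9473 − 0.625 = 0.3223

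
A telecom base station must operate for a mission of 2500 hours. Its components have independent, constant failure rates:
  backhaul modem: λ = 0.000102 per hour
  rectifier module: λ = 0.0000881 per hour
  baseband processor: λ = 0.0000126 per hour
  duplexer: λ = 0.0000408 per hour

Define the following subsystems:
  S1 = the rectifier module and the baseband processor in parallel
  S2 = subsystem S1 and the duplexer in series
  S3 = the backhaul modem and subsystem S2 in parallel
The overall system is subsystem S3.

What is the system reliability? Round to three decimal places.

0.977

R(backhaul modem) = exp(−0.000102 × 2500) = 0.77492
R(rectifier module) = exp(−0.0000881 × 2500) = 0.80232
R(baseband processor) = exp(−0.0000126 × 2500) = 0.96899
R(duplexer) = exp(−0.0000408 × 2500) = 0.90303
Parallel (rectifier module and baseband processor): 1 − (1 − 0.80232)(1 − 0.96899) = 0.99387
Series ([0.99387] and duplexer): 0.99387 × 0.90303 = 0.89749
Parallel (backhaul modem and [0.89749]): 1 − (1 − 0.77492)(1 − 0.89749) = 0.977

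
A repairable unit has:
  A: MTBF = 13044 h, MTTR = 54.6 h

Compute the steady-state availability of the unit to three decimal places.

0.996

A(A) = MTBF/(MTBF+MTTR) = 13044/(13044+54.6) = 0.996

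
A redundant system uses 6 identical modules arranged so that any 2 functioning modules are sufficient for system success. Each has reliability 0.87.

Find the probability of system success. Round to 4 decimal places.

0.9998

R = Σ_{i=2}^{6} C(6,i) p^i (1−p)^{6−i} with p = 0.87
C(6,2)·0.87^2·0.13^4 = 0.003243
C(6,3)·0.87^3·0.13^3 = 0.028935
C(6,4)·0.87^4·0.13^2 = 0.145230
C(6,5)·0.87^5·0.13^1 = 0.388768
C(6,6)·0.87^6·0.13^0 = 0.433626
Sum = 0.9998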